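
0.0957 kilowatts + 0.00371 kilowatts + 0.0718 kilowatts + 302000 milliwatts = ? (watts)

In watts:
  0.0957 kilowatts = 0.0957e3 watts = 95.7
  0.00371 kilowatts = 0.00371e3 watts = 3.71
  0.0718 kilowatts = 0.0718e3 watts = 71.8
  302000 milliwatts = 302000e-3 watts = 302
Sum: 95.7 + 3.71 + 71.8 + 302 = 473.21

473.21 watts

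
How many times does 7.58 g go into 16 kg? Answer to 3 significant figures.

2110

(16 × 10^3) / (7.58) = 2.111 × 10^3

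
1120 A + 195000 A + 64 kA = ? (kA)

260.12 kA

In kA:
  1120 A = 1120 × 10⁻³ kA = 1.12
  195000 A = 195000 × 10⁻³ kA = 195
  64 kA → 64
Sum: 1.12 + 195 + 64 = 260.12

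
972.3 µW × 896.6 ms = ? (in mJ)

972.3 × 10^-6 × 896.6 × 10^-3 = 871764.18 × 10^-9 J

0.87176418 mJ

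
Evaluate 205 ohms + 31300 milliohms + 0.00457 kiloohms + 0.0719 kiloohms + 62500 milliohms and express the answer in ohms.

375.27 ohms

In ohms:
  205 ohms → 205
  31300 milliohms = 31300 × 10^-3 ohms = 31.3
  0.00457 kiloohms = 0.00457 × 10^3 ohms = 4.57
  0.0719 kiloohms = 0.0719 × 10^3 ohms = 71.9
  62500 milliohms = 62500 × 10^-3 ohms = 62.5
Sum: 205 + 31.3 + 4.57 + 71.9 + 62.5 = 375.27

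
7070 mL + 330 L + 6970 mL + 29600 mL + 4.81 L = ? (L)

378.45 L

In L:
  7070 mL = 7070 × 10^-3 L = 7.07
  330 L → 330
  6970 mL = 6970 × 10^-3 L = 6.97
  29600 mL = 29600 × 10^-3 L = 29.6
  4.81 L → 4.81
Sum: 7.07 + 330 + 6.97 + 29.6 + 4.81 = 378.45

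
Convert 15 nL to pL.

15000 pL

nano = 1e-9, pico = 1e-12; factor is 1e3.
15 × 1e3 = 15000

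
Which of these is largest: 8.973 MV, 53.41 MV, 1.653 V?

8.973 MV = 8973000 V
53.41 MV = 53410000 V
1.653 V = 1.653 V

53.41 MV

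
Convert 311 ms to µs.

311000 µs

milli = 10^-3, micro = 10^-6; factor is 10^3.
311 × 10^3 = 311000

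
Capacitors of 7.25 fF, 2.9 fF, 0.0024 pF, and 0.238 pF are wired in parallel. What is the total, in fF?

250.55 fF

In fF:
  7.25 fF → 7.25
  2.9 fF → 2.9
  0.0024 pF = 0.0024 × 10³ fF = 2.4
  0.238 pF = 0.238 × 10³ fF = 238
Sum: 7.25 + 2.9 + 2.4 + 238 = 250.55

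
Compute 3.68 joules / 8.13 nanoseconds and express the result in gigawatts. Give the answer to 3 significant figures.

(3.68) / (8.13e-9) = 0.45264e9 W

0.453 gigawatts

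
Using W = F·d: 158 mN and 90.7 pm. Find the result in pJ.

158e-3 × 90.7e-12 = 14330.6e-15 J

14.3306 pJ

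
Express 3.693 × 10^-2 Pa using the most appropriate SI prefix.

= 36.93 × 10^-3 Pa; 10^-3 is milli.

36.93 mPa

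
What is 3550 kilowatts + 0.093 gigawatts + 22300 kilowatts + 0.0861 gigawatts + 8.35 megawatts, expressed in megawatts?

213.3 megawatts

In megawatts:
  3550 kilowatts = 3550 × 10^-3 megawatts = 3.55
  0.093 gigawatts = 0.093 × 10^3 megawatts = 93
  22300 kilowatts = 22300 × 10^-3 megawatts = 22.3
  0.0861 gigawatts = 0.0861 × 10^3 megawatts = 86.1
  8.35 megawatts → 8.35
Sum: 3.55 + 93 + 22.3 + 86.1 + 8.35 = 213.3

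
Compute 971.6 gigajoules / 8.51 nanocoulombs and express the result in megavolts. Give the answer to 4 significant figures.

114200000000000 megavolts

(971.6 × 10^9) / (8.51 × 10^-9) = 114.172 × 10^18 V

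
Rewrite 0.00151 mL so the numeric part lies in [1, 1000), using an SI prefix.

1.51 uL

= 1.51 × 10^-6 L; 10^-6 is micro.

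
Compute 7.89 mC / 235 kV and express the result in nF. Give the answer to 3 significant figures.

33.6 nF

(7.89e-3) / (235e3) = 0.033574e-6 F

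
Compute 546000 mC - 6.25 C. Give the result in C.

539.75 C

In C:
  546000 mC = 546000 × 10^-3 C = 546
  6.25 C → 6.25
Difference: 546 - 6.25 = 539.75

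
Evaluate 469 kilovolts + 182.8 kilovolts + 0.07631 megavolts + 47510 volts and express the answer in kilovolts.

775.62 kilovolts

In kilovolts:
  469 kilovolts → 469
  182.8 kilovolts → 182.8
  0.07631 megavolts = 0.07631 × 10^3 kilovolts = 76.31
  47510 volts = 47510 × 10^-3 kilovolts = 47.51
Sum: 469 + 182.8 + 76.31 + 47.51 = 775.62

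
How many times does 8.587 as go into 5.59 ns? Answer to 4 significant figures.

(5.59 × 10⁻⁹) / (8.587 × 10⁻¹⁸) = 0.65098 × 10⁹

651000000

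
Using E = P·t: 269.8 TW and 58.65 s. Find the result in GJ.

15823770 GJ

269.8 × 10¹² × 58.65 = 15823.77 × 10¹² J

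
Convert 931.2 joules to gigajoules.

(no prefix) = 10⁰, giga = 10⁹; factor is 10⁻⁹.
931.2 × 10⁻⁹ = 0.0000009312

0.0000009312 gigajoules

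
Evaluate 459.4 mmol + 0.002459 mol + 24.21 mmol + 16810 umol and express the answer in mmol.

502.879 mmol

In mmol:
  459.4 mmol → 459.4
  0.002459 mol = 0.002459 × 10³ mmol = 2.459
  24.21 mmol → 24.21
  16810 umol = 16810 × 10⁻³ mmol = 16.81
Sum: 459.4 + 2.459 + 24.21 + 16.81 = 502.879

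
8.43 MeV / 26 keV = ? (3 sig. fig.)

324

(8.43 × 10⁶) / (26 × 10³) = 0.3242 × 10³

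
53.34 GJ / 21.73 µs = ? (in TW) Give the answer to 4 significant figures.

(53.34 × 10⁹) / (21.73 × 10⁻⁶) = 2.45467 × 10¹⁵ W

2455 TW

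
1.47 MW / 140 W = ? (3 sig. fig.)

10500

(1.47 × 10^6) / (140) = 0.0105 × 10^6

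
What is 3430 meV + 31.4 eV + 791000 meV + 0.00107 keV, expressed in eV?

826.9 eV

In eV:
  3430 meV = 3430 × 10^-3 eV = 3.43
  31.4 eV → 31.4
  791000 meV = 791000 × 10^-3 eV = 791
  0.00107 keV = 0.00107 × 10^3 eV = 1.07
Sum: 3.43 + 31.4 + 791 + 1.07 = 826.9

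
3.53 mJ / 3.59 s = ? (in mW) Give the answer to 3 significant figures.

(3.53 × 10^-3) / (3.59) = 0.98329 × 10^-3 W

0.983 mW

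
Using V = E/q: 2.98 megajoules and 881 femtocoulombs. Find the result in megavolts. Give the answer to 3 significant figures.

3380000000000 megavolts

(2.98 × 10^6) / (881 × 10^-15) = 0.0033825 × 10^21 V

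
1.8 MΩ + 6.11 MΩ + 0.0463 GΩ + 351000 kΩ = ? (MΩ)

405.21 MΩ

In MΩ:
  1.8 MΩ → 1.8
  6.11 MΩ → 6.11
  0.0463 GΩ = 0.0463 × 10³ MΩ = 46.3
  351000 kΩ = 351000 × 10⁻³ MΩ = 351
Sum: 1.8 + 6.11 + 46.3 + 351 = 405.21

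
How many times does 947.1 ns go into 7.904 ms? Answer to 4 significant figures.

(7.904 × 10⁻³) / (947.1 × 10⁻⁹) = 0.0083455 × 10⁶

8345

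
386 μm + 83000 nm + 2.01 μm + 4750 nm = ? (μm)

In μm:
  386 μm → 386
  83000 nm = 83000 × 10^-3 μm = 83
  2.01 μm → 2.01
  4750 nm = 4750 × 10^-3 μm = 4.75
Sum: 386 + 83 + 2.01 + 4.75 = 475.76

475.76 μm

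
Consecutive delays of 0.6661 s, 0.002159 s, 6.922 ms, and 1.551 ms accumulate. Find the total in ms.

676.732 ms

In ms:
  0.6661 s = 0.6661 × 10³ ms = 666.1
  0.002159 s = 0.002159 × 10³ ms = 2.159
  6.922 ms → 6.922
  1.551 ms → 1.551
Sum: 666.1 + 2.159 + 6.922 + 1.551 = 676.732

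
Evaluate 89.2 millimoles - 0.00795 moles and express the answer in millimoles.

In millimoles:
  89.2 millimoles → 89.2
  0.00795 moles = 0.00795e3 millimoles = 7.95
Difference: 89.2 - 7.95 = 81.25

81.25 millimoles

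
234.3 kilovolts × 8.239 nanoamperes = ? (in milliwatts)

1.9303977 milliwatts

234.3e3 × 8.239e-9 = 1930.3977e-6 W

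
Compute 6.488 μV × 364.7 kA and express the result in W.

2.3661736 W

6.488 × 10^-6 × 364.7 × 10^3 = 2366.1736 × 10^-3 W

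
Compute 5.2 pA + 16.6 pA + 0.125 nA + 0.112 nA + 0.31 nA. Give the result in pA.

568.8 pA

In pA:
  5.2 pA → 5.2
  16.6 pA → 16.6
  0.125 nA = 0.125 × 10^3 pA = 125
  0.112 nA = 0.112 × 10^3 pA = 112
  0.31 nA = 0.31 × 10^3 pA = 310
Sum: 5.2 + 16.6 + 125 + 112 + 310 = 568.8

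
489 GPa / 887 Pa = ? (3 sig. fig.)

(489 × 10⁹) / (887) = 0.5513 × 10⁹

551000000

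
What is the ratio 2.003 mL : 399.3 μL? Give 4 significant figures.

(2.003 × 10^-3) / (399.3 × 10^-6) = 0.0050163 × 10^3

5.016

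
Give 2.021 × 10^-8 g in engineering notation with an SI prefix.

= 20.21 × 10^-9 g; 10^-9 is nano.

20.21 ng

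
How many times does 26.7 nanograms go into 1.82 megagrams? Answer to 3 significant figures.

(1.82e6) / (26.7e-9) = 0.06816e15

68200000000000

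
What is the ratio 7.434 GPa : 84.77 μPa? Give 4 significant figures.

87700000000000

(7.434 × 10⁹) / (84.77 × 10⁻⁶) = 0.087696 × 10¹⁵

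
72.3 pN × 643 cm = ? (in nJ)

72.3 × 10⁻¹² × 643 × 10⁻² = 46488.9 × 10⁻¹⁴ J

0.464889 nJ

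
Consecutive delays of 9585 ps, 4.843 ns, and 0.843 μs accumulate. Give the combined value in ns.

857.428 ns

In ns:
  9585 ps = 9585e-3 ns = 9.585
  4.843 ns → 4.843
  0.843 μs = 0.843e3 ns = 843
Sum: 9.585 + 4.843 + 843 = 857.428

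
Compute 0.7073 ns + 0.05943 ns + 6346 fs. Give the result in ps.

In ps:
  0.7073 ns = 0.7073 × 10^3 ps = 707.3
  0.05943 ns = 0.05943 × 10^3 ps = 59.43
  6346 fs = 6346 × 10^-3 ps = 6.346
Sum: 707.3 + 59.43 + 6.346 = 773.076

773.076 ps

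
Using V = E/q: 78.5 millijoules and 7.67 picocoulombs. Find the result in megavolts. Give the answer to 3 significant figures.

(78.5 × 10^-3) / (7.67 × 10^-12) = 10.235 × 10^9 V

10200 megavolts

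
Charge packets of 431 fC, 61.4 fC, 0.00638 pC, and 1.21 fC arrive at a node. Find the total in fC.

499.99 fC

In fC:
  431 fC → 431
  61.4 fC → 61.4
  0.00638 pC = 0.00638 × 10^3 fC = 6.38
  1.21 fC → 1.21
Sum: 431 + 61.4 + 6.38 + 1.21 = 499.99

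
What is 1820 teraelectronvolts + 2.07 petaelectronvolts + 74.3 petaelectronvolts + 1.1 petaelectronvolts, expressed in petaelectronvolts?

In petaelectronvolts:
  1820 teraelectronvolts = 1820 × 10⁻³ petaelectronvolts = 1.82
  2.07 petaelectronvolts → 2.07
  74.3 petaelectronvolts → 74.3
  1.1 petaelectronvolts → 1.1
Sum: 1.82 + 2.07 + 74.3 + 1.1 = 79.29

79.29 petaelectronvolts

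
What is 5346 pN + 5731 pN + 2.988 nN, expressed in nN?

14.065 nN

In nN:
  5346 pN = 5346e-3 nN = 5.346
  5731 pN = 5731e-3 nN = 5.731
  2.988 nN → 2.988
Sum: 5.346 + 5.731 + 2.988 = 14.065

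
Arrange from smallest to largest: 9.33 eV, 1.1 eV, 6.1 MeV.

9.33 eV = 9.33 eV
1.1 eV = 1.1 eV
6.1 MeV = 6100000 eV

1.1 eV < 9.33 eV < 6.1 MeV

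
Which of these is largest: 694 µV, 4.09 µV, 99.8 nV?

694 µV

694 µV = 0.000694 V
4.09 µV = 0.00000409 V
99.8 nV = 0.0000000998 V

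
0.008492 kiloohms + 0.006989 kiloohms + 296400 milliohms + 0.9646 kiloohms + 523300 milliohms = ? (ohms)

1799.781 ohms

In ohms:
  0.008492 kiloohms = 0.008492e3 ohms = 8.492
  0.006989 kiloohms = 0.006989e3 ohms = 6.989
  296400 milliohms = 296400e-3 ohms = 296.4
  0.9646 kiloohms = 0.9646e3 ohms = 964.6
  523300 milliohms = 523300e-3 ohms = 523.3
Sum: 8.492 + 6.989 + 296.4 + 964.6 + 523.3 = 1799.781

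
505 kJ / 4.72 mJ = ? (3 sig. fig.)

107000000

(505 × 10³) / (4.72 × 10⁻³) = 107 × 10⁶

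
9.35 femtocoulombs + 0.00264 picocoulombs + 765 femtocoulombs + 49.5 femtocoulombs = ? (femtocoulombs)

In femtocoulombs:
  9.35 femtocoulombs → 9.35
  0.00264 picocoulombs = 0.00264e3 femtocoulombs = 2.64
  765 femtocoulombs → 765
  49.5 femtocoulombs → 49.5
Sum: 9.35 + 2.64 + 765 + 49.5 = 826.49

826.49 femtocoulombs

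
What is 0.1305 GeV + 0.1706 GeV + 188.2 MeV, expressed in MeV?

In MeV:
  0.1305 GeV = 0.1305e3 MeV = 130.5
  0.1706 GeV = 0.1706e3 MeV = 170.6
  188.2 MeV → 188.2
Sum: 130.5 + 170.6 + 188.2 = 489.3

489.3 MeV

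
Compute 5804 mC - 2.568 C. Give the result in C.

In C:
  5804 mC = 5804 × 10^-3 C = 5.804
  2.568 C → 2.568
Difference: 5.804 - 2.568 = 3.236

3.236 C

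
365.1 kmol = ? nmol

kilo = 10³, nano = 10⁻⁹; factor is 10¹².
365.1 × 10¹² = 365100000000000

365100000000000 nmol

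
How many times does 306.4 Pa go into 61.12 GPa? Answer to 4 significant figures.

199500000

(61.12 × 10⁹) / (306.4) = 0.19948 × 10⁹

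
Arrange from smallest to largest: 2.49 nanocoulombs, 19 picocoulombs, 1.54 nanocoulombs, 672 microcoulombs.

2.49 nanocoulombs = 0.00000000249 coulombs
19 picocoulombs = 0.000000000019 coulombs
1.54 nanocoulombs = 0.00000000154 coulombs
672 microcoulombs = 0.000672 coulombs

19 picocoulombs < 1.54 nanocoulombs < 2.49 nanocoulombs < 672 microcoulombs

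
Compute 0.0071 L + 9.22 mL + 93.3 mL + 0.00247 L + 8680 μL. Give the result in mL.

In mL:
  0.0071 L = 0.0071 × 10^3 mL = 7.1
  9.22 mL → 9.22
  93.3 mL → 93.3
  0.00247 L = 0.00247 × 10^3 mL = 2.47
  8680 μL = 8680 × 10^-3 mL = 8.68
Sum: 7.1 + 9.22 + 93.3 + 2.47 + 8.68 = 120.77

120.77 mL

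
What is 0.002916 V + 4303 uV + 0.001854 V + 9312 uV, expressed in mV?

18.385 mV

In mV:
  0.002916 V = 0.002916 × 10^3 mV = 2.916
  4303 uV = 4303 × 10^-3 mV = 4.303
  0.001854 V = 0.001854 × 10^3 mV = 1.854
  9312 uV = 9312 × 10^-3 mV = 9.312
Sum: 2.916 + 4.303 + 1.854 + 9.312 = 18.385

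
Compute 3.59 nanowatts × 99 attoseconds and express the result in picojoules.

0.00000000000035541 picojoules

3.59 × 10⁻⁹ × 99 × 10⁻¹⁸ = 355.41 × 10⁻²⁷ J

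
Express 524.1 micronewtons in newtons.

micro = 10⁻⁶, (no prefix) = 10⁰; factor is 10⁻⁶.
524.1 × 10⁻⁶ = 0.0005241

0.0005241 newtons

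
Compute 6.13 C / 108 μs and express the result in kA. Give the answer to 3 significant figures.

(6.13) / (108e-6) = 0.056759e6 A

56.8 kA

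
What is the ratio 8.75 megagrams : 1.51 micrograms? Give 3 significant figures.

5790000000000

(8.75 × 10⁶) / (1.51 × 10⁻⁶) = 5.795 × 10¹²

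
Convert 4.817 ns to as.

4817000000 as

nano = 10^-9, atto = 10^-18; factor is 10^9.
4.817 × 10^9 = 4817000000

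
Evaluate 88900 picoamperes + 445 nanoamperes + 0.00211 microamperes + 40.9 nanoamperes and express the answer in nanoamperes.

576.91 nanoamperes

In nanoamperes:
  88900 picoamperes = 88900e-3 nanoamperes = 88.9
  445 nanoamperes → 445
  0.00211 microamperes = 0.00211e3 nanoamperes = 2.11
  40.9 nanoamperes → 40.9
Sum: 88.9 + 445 + 2.11 + 40.9 = 576.91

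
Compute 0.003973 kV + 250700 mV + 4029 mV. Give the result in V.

In V:
  0.003973 kV = 0.003973e3 V = 3.973
  250700 mV = 250700e-3 V = 250.7
  4029 mV = 4029e-3 V = 4.029
Sum: 3.973 + 250.7 + 4.029 = 258.702

258.702 V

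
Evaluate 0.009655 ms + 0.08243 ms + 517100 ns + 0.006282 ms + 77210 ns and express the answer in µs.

692.677 µs

In µs:
  0.009655 ms = 0.009655 × 10^3 µs = 9.655
  0.08243 ms = 0.08243 × 10^3 µs = 82.43
  517100 ns = 517100 × 10^-3 µs = 517.1
  0.006282 ms = 0.006282 × 10^3 µs = 6.282
  77210 ns = 77210 × 10^-3 µs = 77.21
Sum: 9.655 + 82.43 + 517.1 + 6.282 + 77.21 = 692.677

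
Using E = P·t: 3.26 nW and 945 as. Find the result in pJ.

3.26 × 10^-9 × 945 × 10^-18 = 3080.7 × 10^-27 J

0.0000000000030807 pJ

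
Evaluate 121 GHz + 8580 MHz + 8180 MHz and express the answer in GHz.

In GHz:
  121 GHz → 121
  8580 MHz = 8580e-3 GHz = 8.58
  8180 MHz = 8180e-3 GHz = 8.18
Sum: 121 + 8.58 + 8.18 = 137.76

137.76 GHz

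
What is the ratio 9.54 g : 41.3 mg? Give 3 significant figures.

(9.54) / (41.3 × 10⁻³) = 0.231 × 10³

231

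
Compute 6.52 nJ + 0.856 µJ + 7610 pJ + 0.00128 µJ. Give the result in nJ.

871.41 nJ

In nJ:
  6.52 nJ → 6.52
  0.856 µJ = 0.856 × 10³ nJ = 856
  7610 pJ = 7610 × 10⁻³ nJ = 7.61
  0.00128 µJ = 0.00128 × 10³ nJ = 1.28
Sum: 6.52 + 856 + 7.61 + 1.28 = 871.41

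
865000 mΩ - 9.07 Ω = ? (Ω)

855.93 Ω

In Ω:
  865000 mΩ = 865000e-3 Ω = 865
  9.07 Ω → 9.07
Difference: 865 - 9.07 = 855.93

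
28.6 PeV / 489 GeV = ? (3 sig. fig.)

58500

(28.6e15) / (489e9) = 0.05849e6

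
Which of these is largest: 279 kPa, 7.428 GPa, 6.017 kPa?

7.428 GPa

279 kPa = 279000 Pa
7.428 GPa = 7428000000 Pa
6.017 kPa = 6017 Pa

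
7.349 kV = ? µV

kilo = 10³, micro = 10⁻⁶; factor is 10⁹.
7.349 × 10⁹ = 7349000000

7349000000 µV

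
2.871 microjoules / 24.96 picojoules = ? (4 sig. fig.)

(2.871 × 10^-6) / (24.96 × 10^-12) = 0.11502 × 10^6

115000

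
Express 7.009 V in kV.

(no prefix) = 10^0, kilo = 10^3; factor is 10^-3.
7.009 × 10^-3 = 0.007009

0.007009 kV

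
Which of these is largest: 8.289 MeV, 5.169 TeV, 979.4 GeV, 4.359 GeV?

5.169 TeV

8.289 MeV = 8289000 eV
5.169 TeV = 5169000000000 eV
979.4 GeV = 979400000000 eV
4.359 GeV = 4359000000 eV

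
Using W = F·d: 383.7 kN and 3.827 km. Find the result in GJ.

383.7 × 10³ × 3.827 × 10³ = 1468.4199 × 10⁶ J

1.4684199 GJ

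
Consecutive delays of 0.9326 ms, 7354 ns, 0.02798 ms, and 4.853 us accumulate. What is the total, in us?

972.787 us

In us:
  0.9326 ms = 0.9326 × 10³ us = 932.6
  7354 ns = 7354 × 10⁻³ us = 7.354
  0.02798 ms = 0.02798 × 10³ us = 27.98
  4.853 us → 4.853
Sum: 932.6 + 7.354 + 27.98 + 4.853 = 972.787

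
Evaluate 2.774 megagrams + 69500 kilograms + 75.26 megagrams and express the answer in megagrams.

147.534 megagrams

In megagrams:
  2.774 megagrams → 2.774
  69500 kilograms = 69500e-3 megagrams = 69.5
  75.26 megagrams → 75.26
Sum: 2.774 + 69.5 + 75.26 = 147.534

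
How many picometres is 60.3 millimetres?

60300000000 picometres

milli = 10^-3, pico = 10^-12; factor is 10^9.
60.3 × 10^9 = 60300000000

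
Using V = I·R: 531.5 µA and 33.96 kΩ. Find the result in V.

18.04974 V

531.5 × 10^-6 × 33.96 × 10^3 = 18049.74 × 10^-3 V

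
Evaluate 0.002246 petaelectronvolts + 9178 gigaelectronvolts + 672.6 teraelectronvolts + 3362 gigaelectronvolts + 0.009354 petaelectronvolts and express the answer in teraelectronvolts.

In teraelectronvolts:
  0.002246 petaelectronvolts = 0.002246e3 teraelectronvolts = 2.246
  9178 gigaelectronvolts = 9178e-3 teraelectronvolts = 9.178
  672.6 teraelectronvolts → 672.6
  3362 gigaelectronvolts = 3362e-3 teraelectronvolts = 3.362
  0.009354 petaelectronvolts = 0.009354e3 teraelectronvolts = 9.354
Sum: 2.246 + 9.178 + 672.6 + 3.362 + 9.354 = 696.74

696.74 teraelectronvolts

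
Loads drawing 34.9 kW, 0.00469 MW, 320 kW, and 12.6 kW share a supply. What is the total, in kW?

372.19 kW

In kW:
  34.9 kW → 34.9
  0.00469 MW = 0.00469 × 10³ kW = 4.69
  320 kW → 320
  12.6 kW → 12.6
Sum: 34.9 + 4.69 + 320 + 12.6 = 372.19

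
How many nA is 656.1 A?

656100000000 nA

(no prefix) = 10⁰, nano = 10⁻⁹; factor is 10⁹.
656.1 × 10⁹ = 656100000000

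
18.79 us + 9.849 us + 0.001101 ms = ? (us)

In us:
  18.79 us → 18.79
  9.849 us → 9.849
  0.001101 ms = 0.001101e3 us = 1.101
Sum: 18.79 + 9.849 + 1.101 = 29.74

29.74 us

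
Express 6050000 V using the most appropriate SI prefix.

= 6.05 × 10⁶ V; 10⁶ is mega.

6.05 MV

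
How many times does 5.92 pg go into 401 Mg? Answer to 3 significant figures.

(401 × 10⁶) / (5.92 × 10⁻¹²) = 67.74 × 10¹⁸

67700000000000000000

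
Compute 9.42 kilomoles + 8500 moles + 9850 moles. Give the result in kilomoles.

27.77 kilomoles

In kilomoles:
  9.42 kilomoles → 9.42
  8500 moles = 8500 × 10⁻³ kilomoles = 8.5
  9850 moles = 9850 × 10⁻³ kilomoles = 9.85
Sum: 9.42 + 8.5 + 9.85 = 27.77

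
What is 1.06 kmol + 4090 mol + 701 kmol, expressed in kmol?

706.15 kmol

In kmol:
  1.06 kmol → 1.06
  4090 mol = 4090e-3 kmol = 4.09
  701 kmol → 701
Sum: 1.06 + 4.09 + 701 = 706.15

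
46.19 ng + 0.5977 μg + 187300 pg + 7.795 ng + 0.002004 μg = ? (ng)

In ng:
  46.19 ng → 46.19
  0.5977 μg = 0.5977 × 10^3 ng = 597.7
  187300 pg = 187300 × 10^-3 ng = 187.3
  7.795 ng → 7.795
  0.002004 μg = 0.002004 × 10^3 ng = 2.004
Sum: 46.19 + 597.7 + 187.3 + 7.795 + 2.004 = 840.989

840.989 ng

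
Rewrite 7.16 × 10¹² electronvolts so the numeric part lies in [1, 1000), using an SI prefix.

= 7.16 × 10¹² electronvolts; 10¹² is tera.

7.16 teraelectronvolts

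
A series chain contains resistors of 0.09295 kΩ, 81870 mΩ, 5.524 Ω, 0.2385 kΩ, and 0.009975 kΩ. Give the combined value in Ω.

In Ω:
  0.09295 kΩ = 0.09295 × 10^3 Ω = 92.95
  81870 mΩ = 81870 × 10^-3 Ω = 81.87
  5.524 Ω → 5.524
  0.2385 kΩ = 0.2385 × 10^3 Ω = 238.5
  0.009975 kΩ = 0.009975 × 10^3 Ω = 9.975
Sum: 92.95 + 81.87 + 5.524 + 238.5 + 9.975 = 428.819

428.819 Ω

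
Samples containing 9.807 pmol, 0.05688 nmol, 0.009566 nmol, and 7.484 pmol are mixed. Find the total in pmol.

83.737 pmol

In pmol:
  9.807 pmol → 9.807
  0.05688 nmol = 0.05688 × 10³ pmol = 56.88
  0.009566 nmol = 0.009566 × 10³ pmol = 9.566
  7.484 pmol → 7.484
Sum: 9.807 + 56.88 + 9.566 + 7.484 = 83.737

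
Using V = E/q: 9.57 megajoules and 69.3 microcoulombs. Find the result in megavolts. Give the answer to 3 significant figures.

(9.57e6) / (69.3e-6) = 0.1381e12 V

138000 megavolts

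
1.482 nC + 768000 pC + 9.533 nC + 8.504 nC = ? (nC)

787.519 nC

In nC:
  1.482 nC → 1.482
  768000 pC = 768000 × 10^-3 nC = 768
  9.533 nC → 9.533
  8.504 nC → 8.504
Sum: 1.482 + 768 + 9.533 + 8.504 = 787.519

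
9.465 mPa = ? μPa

9465 μPa

milli = 1e-3, micro = 1e-6; factor is 1e3.
9.465 × 1e3 = 9465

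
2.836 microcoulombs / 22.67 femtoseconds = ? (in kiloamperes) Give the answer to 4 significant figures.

(2.836 × 10^-6) / (22.67 × 10^-15) = 0.125099 × 10^9 A

125100 kiloamperes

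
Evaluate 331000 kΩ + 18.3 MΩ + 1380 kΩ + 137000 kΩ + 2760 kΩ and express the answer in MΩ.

490.44 MΩ

In MΩ:
  331000 kΩ = 331000 × 10⁻³ MΩ = 331
  18.3 MΩ → 18.3
  1380 kΩ = 1380 × 10⁻³ MΩ = 1.38
  137000 kΩ = 137000 × 10⁻³ MΩ = 137
  2760 kΩ = 2760 × 10⁻³ MΩ = 2.76
Sum: 331 + 18.3 + 1.38 + 137 + 2.76 = 490.44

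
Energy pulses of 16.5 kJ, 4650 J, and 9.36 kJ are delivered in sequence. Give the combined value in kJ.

30.51 kJ

In kJ:
  16.5 kJ → 16.5
  4650 J = 4650 × 10^-3 kJ = 4.65
  9.36 kJ → 9.36
Sum: 16.5 + 4.65 + 9.36 = 30.51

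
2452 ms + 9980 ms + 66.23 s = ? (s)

In s:
  2452 ms = 2452 × 10⁻³ s = 2.452
  9980 ms = 9980 × 10⁻³ s = 9.98
  66.23 s → 66.23
Sum: 2.452 + 9.98 + 66.23 = 78.662

78.662 s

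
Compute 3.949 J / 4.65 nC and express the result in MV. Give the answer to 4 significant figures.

(3.949) / (4.65e-9) = 0.849247e9 V

849.2 MV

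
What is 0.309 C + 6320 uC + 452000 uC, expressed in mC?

In mC:
  0.309 C = 0.309e3 mC = 309
  6320 uC = 6320e-3 mC = 6.32
  452000 uC = 452000e-3 mC = 452
Sum: 309 + 6.32 + 452 = 767.32

767.32 mC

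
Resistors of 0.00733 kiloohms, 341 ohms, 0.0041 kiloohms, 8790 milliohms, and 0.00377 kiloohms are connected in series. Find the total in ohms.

In ohms:
  0.00733 kiloohms = 0.00733 × 10³ ohms = 7.33
  341 ohms → 341
  0.0041 kiloohms = 0.0041 × 10³ ohms = 4.1
  8790 milliohms = 8790 × 10⁻³ ohms = 8.79
  0.00377 kiloohms = 0.00377 × 10³ ohms = 3.77
Sum: 7.33 + 341 + 4.1 + 8.79 + 3.77 = 364.99

364.99 ohms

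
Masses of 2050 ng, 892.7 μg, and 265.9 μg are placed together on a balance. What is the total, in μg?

In μg:
  2050 ng = 2050 × 10⁻³ μg = 2.05
  892.7 μg → 892.7
  265.9 μg → 265.9
Sum: 2.05 + 892.7 + 265.9 = 1160.65

1160.65 μg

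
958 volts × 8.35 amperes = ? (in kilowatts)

958 × 8.35 = 7999.3 W

7.9993 kilowatts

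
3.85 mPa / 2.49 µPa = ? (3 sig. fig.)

1550

(3.85e-3) / (2.49e-6) = 1.546e3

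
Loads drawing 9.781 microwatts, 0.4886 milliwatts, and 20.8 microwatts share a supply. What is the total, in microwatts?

519.181 microwatts

In microwatts:
  9.781 microwatts → 9.781
  0.4886 milliwatts = 0.4886 × 10³ microwatts = 488.6
  20.8 microwatts → 20.8
Sum: 9.781 + 488.6 + 20.8 = 519.181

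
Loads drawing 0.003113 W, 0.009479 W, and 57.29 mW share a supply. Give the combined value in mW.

69.882 mW

In mW:
  0.003113 W = 0.003113 × 10^3 mW = 3.113
  0.009479 W = 0.009479 × 10^3 mW = 9.479
  57.29 mW → 57.29
Sum: 3.113 + 9.479 + 57.29 = 69.882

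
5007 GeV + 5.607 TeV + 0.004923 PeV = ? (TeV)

In TeV:
  5007 GeV = 5007e-3 TeV = 5.007
  5.607 TeV → 5.607
  0.004923 PeV = 0.004923e3 TeV = 4.923
Sum: 5.007 + 5.607 + 4.923 = 15.537

15.537 TeV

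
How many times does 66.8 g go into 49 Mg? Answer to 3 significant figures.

(49 × 10^6) / (66.8) = 0.7335 × 10^6

734000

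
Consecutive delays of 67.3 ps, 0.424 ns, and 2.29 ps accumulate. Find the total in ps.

493.59 ps

In ps:
  67.3 ps → 67.3
  0.424 ns = 0.424 × 10^3 ps = 424
  2.29 ps → 2.29
Sum: 67.3 + 424 + 2.29 = 493.59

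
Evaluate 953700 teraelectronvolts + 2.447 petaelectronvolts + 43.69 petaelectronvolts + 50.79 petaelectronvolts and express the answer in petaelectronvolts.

In petaelectronvolts:
  953700 teraelectronvolts = 953700 × 10^-3 petaelectronvolts = 953.7
  2.447 petaelectronvolts → 2.447
  43.69 petaelectronvolts → 43.69
  50.79 petaelectronvolts → 50.79
Sum: 953.7 + 2.447 + 43.69 + 50.79 = 1050.627

1050.627 petaelectronvolts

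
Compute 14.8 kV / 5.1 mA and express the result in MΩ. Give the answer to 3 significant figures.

2.90 MΩ

(14.8e3) / (5.1e-3) = 2.902e6 Ω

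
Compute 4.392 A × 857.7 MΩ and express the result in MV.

3767.0184 MV

4.392 × 857.7e6 = 3767.0184e6 V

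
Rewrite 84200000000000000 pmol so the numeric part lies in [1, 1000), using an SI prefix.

84.2 kmol

= 84.2 × 10³ mol; 10³ is kilo.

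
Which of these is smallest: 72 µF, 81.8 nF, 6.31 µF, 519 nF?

72 µF = 0.000072 F
81.8 nF = 0.0000000818 F
6.31 µF = 0.00000631 F
519 nF = 0.000000519 F

81.8 nF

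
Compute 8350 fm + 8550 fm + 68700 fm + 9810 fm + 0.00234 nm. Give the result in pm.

97.75 pm

In pm:
  8350 fm = 8350e-3 pm = 8.35
  8550 fm = 8550e-3 pm = 8.55
  68700 fm = 68700e-3 pm = 68.7
  9810 fm = 9810e-3 pm = 9.81
  0.00234 nm = 0.00234e3 pm = 2.34
Sum: 8.35 + 8.55 + 68.7 + 9.81 + 2.34 = 97.75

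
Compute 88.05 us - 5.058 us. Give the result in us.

82.992 us

In us:
  88.05 us → 88.05
  5.058 us → 5.058
Difference: 88.05 - 5.058 = 82.992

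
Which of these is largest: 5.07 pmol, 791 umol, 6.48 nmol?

791 umol

5.07 pmol = 0.00000000000507 mol
791 umol = 0.000791 mol
6.48 nmol = 0.00000000648 mol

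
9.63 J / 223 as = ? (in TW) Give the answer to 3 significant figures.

(9.63) / (223e-18) = 0.043184e18 W

43200 TW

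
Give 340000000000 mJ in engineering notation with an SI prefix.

340 MJ

= 340 × 10^6 J; 10^6 is mega.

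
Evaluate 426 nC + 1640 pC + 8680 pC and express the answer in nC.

436.32 nC

In nC:
  426 nC → 426
  1640 pC = 1640 × 10⁻³ nC = 1.64
  8680 pC = 8680 × 10⁻³ nC = 8.68
Sum: 426 + 1.64 + 8.68 = 436.32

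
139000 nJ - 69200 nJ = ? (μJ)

69.8 μJ

In μJ:
  139000 nJ = 139000e-3 μJ = 139
  69200 nJ = 69200e-3 μJ = 69.2
Difference: 139 - 69.2 = 69.8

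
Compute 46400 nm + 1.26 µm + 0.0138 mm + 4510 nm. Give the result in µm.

In µm:
  46400 nm = 46400 × 10^-3 µm = 46.4
  1.26 µm → 1.26
  0.0138 mm = 0.0138 × 10^3 µm = 13.8
  4510 nm = 4510 × 10^-3 µm = 4.51
Sum: 46.4 + 1.26 + 13.8 + 4.51 = 65.97

65.97 µm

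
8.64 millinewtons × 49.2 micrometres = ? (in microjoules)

0.425088 microjoules

8.64 × 10^-3 × 49.2 × 10^-6 = 425.088 × 10^-9 J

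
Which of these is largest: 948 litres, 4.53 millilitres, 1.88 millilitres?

948 litres = 948 litres
4.53 millilitres = 0.00453 litres
1.88 millilitres = 0.00188 litres

948 litres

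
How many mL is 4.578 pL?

0.000000004578 mL

pico = 10^-12, milli = 10^-3; factor is 10^-9.
4.578 × 10^-9 = 0.000000004578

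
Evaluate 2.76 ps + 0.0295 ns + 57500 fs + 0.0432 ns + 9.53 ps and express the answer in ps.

142.49 ps

In ps:
  2.76 ps → 2.76
  0.0295 ns = 0.0295 × 10³ ps = 29.5
  57500 fs = 57500 × 10⁻³ ps = 57.5
  0.0432 ns = 0.0432 × 10³ ps = 43.2
  9.53 ps → 9.53
Sum: 2.76 + 29.5 + 57.5 + 43.2 + 9.53 = 142.49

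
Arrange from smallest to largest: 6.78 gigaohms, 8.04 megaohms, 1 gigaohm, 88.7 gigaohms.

6.78 gigaohms = 6780000000 ohms
8.04 megaohms = 8040000 ohms
1 gigaohm = 1000000000 ohms
88.7 gigaohms = 88700000000 ohms

8.04 megaohms < 1 gigaohm < 6.78 gigaohms < 88.7 gigaohms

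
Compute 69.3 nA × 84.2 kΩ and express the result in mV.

69.3e-9 × 84.2e3 = 5835.06e-6 V

5.83506 mV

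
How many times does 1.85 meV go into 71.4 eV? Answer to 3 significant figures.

38600

(71.4) / (1.85 × 10^-3) = 38.59 × 10^3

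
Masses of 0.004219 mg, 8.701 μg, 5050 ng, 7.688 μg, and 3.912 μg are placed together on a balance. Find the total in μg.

In μg:
  0.004219 mg = 0.004219 × 10³ μg = 4.219
  8.701 μg → 8.701
  5050 ng = 5050 × 10⁻³ μg = 5.05
  7.688 μg → 7.688
  3.912 μg → 3.912
Sum: 4.219 + 8.701 + 5.05 + 7.688 + 3.912 = 29.57

29.57 μg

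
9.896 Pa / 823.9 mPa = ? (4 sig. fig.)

12.01

(9.896) / (823.9 × 10⁻³) = 0.012011 × 10³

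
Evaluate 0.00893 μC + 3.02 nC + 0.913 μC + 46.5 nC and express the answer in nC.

971.45 nC

In nC:
  0.00893 μC = 0.00893 × 10³ nC = 8.93
  3.02 nC → 3.02
  0.913 μC = 0.913 × 10³ nC = 913
  46.5 nC → 46.5
Sum: 8.93 + 3.02 + 913 + 46.5 = 971.45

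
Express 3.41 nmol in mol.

nano = 10^-9, (no prefix) = 10^0; factor is 10^-9.
3.41 × 10^-9 = 0.00000000341

0.00000000341 mol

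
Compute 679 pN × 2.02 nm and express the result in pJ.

0.00000137158 pJ

679 × 10⁻¹² × 2.02 × 10⁻⁹ = 1371.58 × 10⁻²¹ J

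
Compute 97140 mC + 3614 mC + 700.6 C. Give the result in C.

In C:
  97140 mC = 97140 × 10^-3 C = 97.14
  3614 mC = 3614 × 10^-3 C = 3.614
  700.6 C → 700.6
Sum: 97.14 + 3.614 + 700.6 = 801.354

801.354 C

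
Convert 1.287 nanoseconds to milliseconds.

0.000001287 milliseconds

nano = 10^-9, milli = 10^-3; factor is 10^-6.
1.287 × 10^-6 = 0.000001287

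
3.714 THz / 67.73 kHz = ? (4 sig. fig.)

(3.714e12) / (67.73e3) = 0.054835e9

54840000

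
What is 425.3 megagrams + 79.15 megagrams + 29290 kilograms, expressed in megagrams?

533.74 megagrams

In megagrams:
  425.3 megagrams → 425.3
  79.15 megagrams → 79.15
  29290 kilograms = 29290 × 10^-3 megagrams = 29.29
Sum: 425.3 + 79.15 + 29.29 = 533.74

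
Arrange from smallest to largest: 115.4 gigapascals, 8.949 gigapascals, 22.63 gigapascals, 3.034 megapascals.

115.4 gigapascals = 115400000000 pascals
8.949 gigapascals = 8949000000 pascals
22.63 gigapascals = 22630000000 pascals
3.034 megapascals = 3034000 pascals

3.034 megapascals < 8.949 gigapascals < 22.63 gigapascals < 115.4 gigapascals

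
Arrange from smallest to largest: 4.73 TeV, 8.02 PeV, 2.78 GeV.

2.78 GeV < 4.73 TeV < 8.02 PeV

4.73 TeV = 4730000000000 eV
8.02 PeV = 8020000000000000 eV
2.78 GeV = 2780000000 eV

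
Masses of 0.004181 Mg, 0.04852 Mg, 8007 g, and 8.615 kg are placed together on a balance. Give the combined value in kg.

69.323 kg

In kg:
  0.004181 Mg = 0.004181 × 10^3 kg = 4.181
  0.04852 Mg = 0.04852 × 10^3 kg = 48.52
  8007 g = 8007 × 10^-3 kg = 8.007
  8.615 kg → 8.615
Sum: 4.181 + 48.52 + 8.007 + 8.615 = 69.323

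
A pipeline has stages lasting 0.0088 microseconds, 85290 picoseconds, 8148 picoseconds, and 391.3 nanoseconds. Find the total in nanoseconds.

493.538 nanoseconds

In nanoseconds:
  0.0088 microseconds = 0.0088 × 10³ nanoseconds = 8.8
  85290 picoseconds = 85290 × 10⁻³ nanoseconds = 85.29
  8148 picoseconds = 8148 × 10⁻³ nanoseconds = 8.148
  391.3 nanoseconds → 391.3
Sum: 8.8 + 85.29 + 8.148 + 391.3 = 493.538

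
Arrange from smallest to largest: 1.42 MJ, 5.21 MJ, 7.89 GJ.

1.42 MJ = 1420000 J
5.21 MJ = 5210000 J
7.89 GJ = 7890000000 J

1.42 MJ < 5.21 MJ < 7.89 GJ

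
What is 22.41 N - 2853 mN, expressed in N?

In N:
  22.41 N → 22.41
  2853 mN = 2853e-3 N = 2.853
Difference: 22.41 - 2.853 = 19.557

19.557 N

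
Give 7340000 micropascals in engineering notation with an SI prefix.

7.34 pascals

= 7.34 pascals; mantissa already in [1, 1000).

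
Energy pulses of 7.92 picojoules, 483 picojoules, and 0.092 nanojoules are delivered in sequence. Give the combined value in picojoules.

582.92 picojoules

In picojoules:
  7.92 picojoules → 7.92
  483 picojoules → 483
  0.092 nanojoules = 0.092 × 10³ picojoules = 92
Sum: 7.92 + 483 + 92 = 582.92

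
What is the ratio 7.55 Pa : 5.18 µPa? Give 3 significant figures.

1460000

(7.55) / (5.18e-6) = 1.458e6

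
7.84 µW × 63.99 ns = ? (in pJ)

7.84 × 10^-6 × 63.99 × 10^-9 = 501.6816 × 10^-15 J

0.5016816 pJ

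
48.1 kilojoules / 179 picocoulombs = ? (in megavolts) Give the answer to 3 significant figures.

(48.1 × 10³) / (179 × 10⁻¹²) = 0.26872 × 10¹⁵ V

269000000 megavolts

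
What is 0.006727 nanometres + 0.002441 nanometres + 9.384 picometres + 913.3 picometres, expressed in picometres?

931.852 picometres

In picometres:
  0.006727 nanometres = 0.006727e3 picometres = 6.727
  0.002441 nanometres = 0.002441e3 picometres = 2.441
  9.384 picometres → 9.384
  913.3 picometres → 913.3
Sum: 6.727 + 2.441 + 9.384 + 913.3 = 931.852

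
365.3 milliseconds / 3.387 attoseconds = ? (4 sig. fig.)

(365.3 × 10^-3) / (3.387 × 10^-18) = 107.85 × 10^15

107900000000000000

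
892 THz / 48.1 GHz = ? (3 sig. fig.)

18500

(892 × 10^12) / (48.1 × 10^9) = 18.54 × 10^3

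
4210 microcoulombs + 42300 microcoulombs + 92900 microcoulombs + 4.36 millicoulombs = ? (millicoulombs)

143.77 millicoulombs

In millicoulombs:
  4210 microcoulombs = 4210 × 10⁻³ millicoulombs = 4.21
  42300 microcoulombs = 42300 × 10⁻³ millicoulombs = 42.3
  92900 microcoulombs = 92900 × 10⁻³ millicoulombs = 92.9
  4.36 millicoulombs → 4.36
Sum: 4.21 + 42.3 + 92.9 + 4.36 = 143.77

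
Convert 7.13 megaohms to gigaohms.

0.00713 gigaohms

mega = 1e6, giga = 1e9; factor is 1e-3.
7.13 × 1e-3 = 0.00713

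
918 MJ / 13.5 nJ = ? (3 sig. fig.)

(918e6) / (13.5e-9) = 68e15

68000000000000000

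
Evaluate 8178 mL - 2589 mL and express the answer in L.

5.589 L

In L:
  8178 mL = 8178 × 10^-3 L = 8.178
  2589 mL = 2589 × 10^-3 L = 2.589
Difference: 8.178 - 2.589 = 5.589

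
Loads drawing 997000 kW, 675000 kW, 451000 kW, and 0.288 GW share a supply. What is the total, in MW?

2411 MW

In MW:
  997000 kW = 997000e-3 MW = 997
  675000 kW = 675000e-3 MW = 675
  451000 kW = 451000e-3 MW = 451
  0.288 GW = 0.288e3 MW = 288
Sum: 997 + 675 + 451 + 288 = 2411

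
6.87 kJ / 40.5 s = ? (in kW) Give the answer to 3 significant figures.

(6.87 × 10³) / (40.5) = 0.16963 × 10³ W

0.170 kW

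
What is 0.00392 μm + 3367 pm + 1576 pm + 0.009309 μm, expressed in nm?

18.172 nm

In nm:
  0.00392 μm = 0.00392 × 10³ nm = 3.92
  3367 pm = 3367 × 10⁻³ nm = 3.367
  1576 pm = 1576 × 10⁻³ nm = 1.576
  0.009309 μm = 0.009309 × 10³ nm = 9.309
Sum: 3.92 + 3.367 + 1.576 + 9.309 = 18.172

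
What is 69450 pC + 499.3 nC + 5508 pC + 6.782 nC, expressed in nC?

581.04 nC

In nC:
  69450 pC = 69450 × 10^-3 nC = 69.45
  499.3 nC → 499.3
  5508 pC = 5508 × 10^-3 nC = 5.508
  6.782 nC → 6.782
Sum: 69.45 + 499.3 + 5.508 + 6.782 = 581.04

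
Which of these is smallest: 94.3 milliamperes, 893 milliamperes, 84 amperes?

94.3 milliamperes = 0.0943 amperes
893 milliamperes = 0.893 amperes
84 amperes = 84 amperes

94.3 milliamperes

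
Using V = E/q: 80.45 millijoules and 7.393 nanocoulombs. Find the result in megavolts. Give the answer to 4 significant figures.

(80.45 × 10⁻³) / (7.393 × 10⁻⁹) = 10.8819 × 10⁶ V

10.88 megavolts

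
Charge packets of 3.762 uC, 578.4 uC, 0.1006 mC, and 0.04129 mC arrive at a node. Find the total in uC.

In uC:
  3.762 uC → 3.762
  578.4 uC → 578.4
  0.1006 mC = 0.1006e3 uC = 100.6
  0.04129 mC = 0.04129e3 uC = 41.29
Sum: 3.762 + 578.4 + 100.6 + 41.29 = 724.052

724.052 uC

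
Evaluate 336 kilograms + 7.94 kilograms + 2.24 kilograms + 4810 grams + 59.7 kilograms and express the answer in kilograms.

In kilograms:
  336 kilograms → 336
  7.94 kilograms → 7.94
  2.24 kilograms → 2.24
  4810 grams = 4810 × 10^-3 kilograms = 4.81
  59.7 kilograms → 59.7
Sum: 336 + 7.94 + 2.24 + 4.81 + 59.7 = 410.69

410.69 kilograms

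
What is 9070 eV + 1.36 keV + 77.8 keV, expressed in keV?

In keV:
  9070 eV = 9070e-3 keV = 9.07
  1.36 keV → 1.36
  77.8 keV → 77.8
Sum: 9.07 + 1.36 + 77.8 = 88.23

88.23 keV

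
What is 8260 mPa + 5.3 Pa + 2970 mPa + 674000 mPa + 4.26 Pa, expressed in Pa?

694.79 Pa

In Pa:
  8260 mPa = 8260 × 10^-3 Pa = 8.26
  5.3 Pa → 5.3
  2970 mPa = 2970 × 10^-3 Pa = 2.97
  674000 mPa = 674000 × 10^-3 Pa = 674
  4.26 Pa → 4.26
Sum: 8.26 + 5.3 + 2.97 + 674 + 4.26 = 694.79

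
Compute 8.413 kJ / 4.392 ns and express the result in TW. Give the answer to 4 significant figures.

(8.413 × 10³) / (4.392 × 10⁻⁹) = 1.91553 × 10¹² W

1.916 TW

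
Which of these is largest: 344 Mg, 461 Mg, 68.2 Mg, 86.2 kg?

344 Mg = 344000000 g
461 Mg = 461000000 g
68.2 Mg = 68200000 g
86.2 kg = 86200 g

461 Mg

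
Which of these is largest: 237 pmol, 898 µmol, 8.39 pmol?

237 pmol = 0.000000000237 mol
898 µmol = 0.000898 mol
8.39 pmol = 0.00000000000839 mol

898 µmol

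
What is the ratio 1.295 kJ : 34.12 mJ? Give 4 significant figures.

(1.295 × 10^3) / (34.12 × 10^-3) = 0.037954 × 10^6

37950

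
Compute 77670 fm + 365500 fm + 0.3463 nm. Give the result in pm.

In pm:
  77670 fm = 77670 × 10^-3 pm = 77.67
  365500 fm = 365500 × 10^-3 pm = 365.5
  0.3463 nm = 0.3463 × 10^3 pm = 346.3
Sum: 77.67 + 365.5 + 346.3 = 789.47

789.47 pm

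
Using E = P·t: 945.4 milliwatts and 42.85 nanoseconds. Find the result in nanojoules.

945.4 × 10^-3 × 42.85 × 10^-9 = 40510.39 × 10^-12 J

40.51039 nanojoules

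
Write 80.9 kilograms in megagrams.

0.0809 megagrams

kilo = 10^3, mega = 10^6; factor is 10^-3.
80.9 × 10^-3 = 0.0809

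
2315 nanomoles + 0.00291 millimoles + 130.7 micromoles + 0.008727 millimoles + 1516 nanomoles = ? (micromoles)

146.168 micromoles

In micromoles:
  2315 nanomoles = 2315e-3 micromoles = 2.315
  0.00291 millimoles = 0.00291e3 micromoles = 2.91
  130.7 micromoles → 130.7
  0.008727 millimoles = 0.008727e3 micromoles = 8.727
  1516 nanomoles = 1516e-3 micromoles = 1.516
Sum: 2.315 + 2.91 + 130.7 + 8.727 + 1.516 = 146.168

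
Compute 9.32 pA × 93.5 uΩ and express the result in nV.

9.32e-12 × 93.5e-6 = 871.42e-18 V

0.00000087142 nV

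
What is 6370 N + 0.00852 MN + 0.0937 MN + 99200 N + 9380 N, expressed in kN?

In kN:
  6370 N = 6370 × 10⁻³ kN = 6.37
  0.00852 MN = 0.00852 × 10³ kN = 8.52
  0.0937 MN = 0.0937 × 10³ kN = 93.7
  99200 N = 99200 × 10⁻³ kN = 99.2
  9380 N = 9380 × 10⁻³ kN = 9.38
Sum: 6.37 + 8.52 + 93.7 + 99.2 + 9.38 = 217.17

217.17 kN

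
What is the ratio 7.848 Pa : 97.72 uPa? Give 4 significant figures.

(7.848) / (97.72e-6) = 0.080311e6

80310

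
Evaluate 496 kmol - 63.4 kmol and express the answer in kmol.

In kmol:
  496 kmol → 496
  63.4 kmol → 63.4
Difference: 496 - 63.4 = 432.6

432.6 kmol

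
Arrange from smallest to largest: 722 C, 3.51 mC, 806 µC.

722 C = 722 C
3.51 mC = 0.00351 C
806 µC = 0.000806 C

806 µC < 3.51 mC < 722 C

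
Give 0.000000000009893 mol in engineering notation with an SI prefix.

9.893 pmol

= 9.893e-12 mol; 1e-12 is pico.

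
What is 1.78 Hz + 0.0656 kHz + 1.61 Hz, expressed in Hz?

In Hz:
  1.78 Hz → 1.78
  0.0656 kHz = 0.0656 × 10³ Hz = 65.6
  1.61 Hz → 1.61
Sum: 1.78 + 65.6 + 1.61 = 68.99

68.99 Hz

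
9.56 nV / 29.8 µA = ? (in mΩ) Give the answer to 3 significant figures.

(9.56e-9) / (29.8e-6) = 0.32081e-3 Ω

0.321 mΩ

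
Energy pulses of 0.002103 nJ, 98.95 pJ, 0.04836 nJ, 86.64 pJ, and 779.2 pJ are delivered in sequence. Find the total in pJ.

1015.253 pJ

In pJ:
  0.002103 nJ = 0.002103e3 pJ = 2.103
  98.95 pJ → 98.95
  0.04836 nJ = 0.04836e3 pJ = 48.36
  86.64 pJ → 86.64
  779.2 pJ → 779.2
Sum: 2.103 + 98.95 + 48.36 + 86.64 + 779.2 = 1015.253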